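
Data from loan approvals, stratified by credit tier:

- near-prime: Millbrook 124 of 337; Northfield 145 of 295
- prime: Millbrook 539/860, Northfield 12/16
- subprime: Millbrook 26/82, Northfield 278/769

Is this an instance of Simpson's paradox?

Yes

Near-prime: Millbrook 124/337 = 36.8%, Northfield 145/295 = 49.2% → Northfield
Prime: Millbrook 539/860 = 62.7%, Northfield 12/16 = 75.0% → Northfield
Subprime: Millbrook 26/82 = 31.7%, Northfield 278/769 = 36.2% → Northfield
Overall: Millbrook 689/1279 = 53.9%, Northfield 435/1080 = 40.3% → Millbrook
Northfield wins each credit group but Millbrook wins overall — the comparison reverses. Northfield's applications skew toward subprime, which has a lower base rate.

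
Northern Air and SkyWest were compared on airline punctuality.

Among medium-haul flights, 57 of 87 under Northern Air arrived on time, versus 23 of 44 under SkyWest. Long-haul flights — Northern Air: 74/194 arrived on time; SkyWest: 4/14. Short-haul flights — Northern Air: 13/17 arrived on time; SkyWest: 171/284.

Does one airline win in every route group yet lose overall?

Yes

Medium-haul: Northern Air 57/87 = 65.5%, SkyWest 23/44 = 52.3% → Northern Air
Long-haul: Northern Air 74/194 = 38.1%, SkyWest 4/14 = 28.6% → Northern Air
Short-haul: Northern Air 13/17 = 76.5%, SkyWest 171/284 = 60.2% → Northern Air
Overall: Northern Air 144/298 = 48.3%, SkyWest 198/342 = 57.9% → SkyWest
Northern Air wins each route group but SkyWest wins overall — the comparison reverses. Northern Air's flights skew toward long-haul, which has a lower base rate.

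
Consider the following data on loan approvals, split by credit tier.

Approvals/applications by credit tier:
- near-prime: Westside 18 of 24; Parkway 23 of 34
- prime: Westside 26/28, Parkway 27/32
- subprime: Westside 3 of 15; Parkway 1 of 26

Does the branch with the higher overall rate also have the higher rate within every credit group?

Near-prime: Westside 18/24 = 75.0%, Parkway 23/34 = 67.6% → Westside
Prime: Westside 26/28 = 92.9%, Parkway 27/32 = 84.4% → Westside
Subprime: Westside 3/15 = 20.0%, Parkway 1/26 = 3.8% → Westside
Overall: Westside 47/67 = 70.1%, Parkway 51/92 = 55.4% → Westside
Westside wins overall and in every credit group — no reversal.

Yes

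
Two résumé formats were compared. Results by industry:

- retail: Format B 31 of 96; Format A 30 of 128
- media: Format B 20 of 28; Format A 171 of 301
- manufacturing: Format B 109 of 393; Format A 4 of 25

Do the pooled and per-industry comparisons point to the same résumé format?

No

Retail: Format B 31/96 = 32.3%, Format A 30/128 = 23.4% → Format B
Media: Format B 20/28 = 71.4%, Format A 171/301 = 56.8% → Format B
Manufacturing: Format B 109/393 = 27.7%, Format A 4/25 = 16.0% → Format B
Overall: Format B 160/517 = 30.9%, Format A 205/454 = 45.2% → Format A
Format B wins each industry group but Format A wins overall — the comparison reverses. Format B's applications skew toward manufacturing, which has a lower base rate.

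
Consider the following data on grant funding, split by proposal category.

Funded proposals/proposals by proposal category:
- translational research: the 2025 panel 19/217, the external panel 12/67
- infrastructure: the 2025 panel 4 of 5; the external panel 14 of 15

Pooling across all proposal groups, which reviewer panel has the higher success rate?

Translational research: the 2025 panel 19/217 = 8.8%, the external panel 12/67 = 17.9% → the external panel
Infrastructure: the 2025 panel 4/5 = 80.0%, the external panel 14/15 = 93.3% → the external panel
Overall: the 2025 panel 23/222 = 10.4%, the external panel 26/82 = 31.7% → the external panel

the external panel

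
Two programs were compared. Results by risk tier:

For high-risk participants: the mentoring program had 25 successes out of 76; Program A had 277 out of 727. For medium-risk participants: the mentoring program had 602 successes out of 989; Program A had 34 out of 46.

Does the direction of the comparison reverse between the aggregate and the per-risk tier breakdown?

Yes

High-risk: the mentoring program 25/76 = 32.9%, Program A 277/727 = 38.1% → Program A
Medium-risk: the mentoring program 602/989 = 60.9%, Program A 34/46 = 73.9% → Program A
Overall: the mentoring program 627/1065 = 58.9%, Program A 311/773 = 40.2% → the mentoring program
Program A wins each risk group but the mentoring program wins overall — the comparison reverses. Program A's participants skew toward high-risk, which has a lower base rate.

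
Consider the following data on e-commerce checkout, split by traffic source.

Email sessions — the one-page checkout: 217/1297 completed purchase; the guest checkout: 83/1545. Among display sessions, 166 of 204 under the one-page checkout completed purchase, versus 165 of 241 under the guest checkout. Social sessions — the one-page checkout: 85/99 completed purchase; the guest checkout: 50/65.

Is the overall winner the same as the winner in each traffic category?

Email: the one-page checkout 217/1297 = 16.7%, the guest checkout 83/1545 = 5.4% → the one-page checkout
Display: the one-page checkout 166/204 = 81.4%, the guest checkout 165/241 = 68.5% → the one-page checkout
Social: the one-page checkout 85/99 = 85.9%, the guest checkout 50/65 = 76.9% → the one-page checkout
Overall: the one-page checkout 468/1600 = 29.2%, the guest checkout 298/1851 = 16.1% → the one-page checkout
The one-page checkout wins overall and in every traffic group — no reversal.

Yes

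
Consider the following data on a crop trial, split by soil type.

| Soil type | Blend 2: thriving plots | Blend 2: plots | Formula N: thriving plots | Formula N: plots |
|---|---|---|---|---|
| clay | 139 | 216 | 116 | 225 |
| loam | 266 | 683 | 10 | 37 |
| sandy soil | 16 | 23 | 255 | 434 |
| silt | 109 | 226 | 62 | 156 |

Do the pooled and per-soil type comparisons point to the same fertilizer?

No

Clay: Blend 2 139/216 = 64.4%, Formula N 116/225 = 51.6% → Blend 2
Loam: Blend 2 266/683 = 38.9%, Formula N 10/37 = 27.0% → Blend 2
Sandy soil: Blend 2 16/23 = 69.6%, Formula N 255/434 = 58.8% → Blend 2
Silt: Blend 2 109/226 = 48.2%, Formula N 62/156 = 39.7% → Blend 2
Overall: Blend 2 530/1148 = 46.2%, Formula N 443/852 = 52.0% → Formula N
Blend 2 wins each soil group but Formula N wins overall — the comparison reverses. Blend 2's plots skew toward loam, which has a lower base rate.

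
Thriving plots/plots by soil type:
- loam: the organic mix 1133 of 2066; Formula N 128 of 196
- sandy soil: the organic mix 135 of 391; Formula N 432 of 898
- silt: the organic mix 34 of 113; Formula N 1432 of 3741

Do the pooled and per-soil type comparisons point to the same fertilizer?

Loam: the organic mix 1133/2066 = 54.8%, Formula N 128/196 = 65.3% → Formula N
Sandy soil: the organic mix 135/391 = 34.5%, Formula N 432/898 = 48.1% → Formula N
Silt: the organic mix 34/113 = 30.1%, Formula N 1432/3741 = 38.3% → Formula N
Overall: the organic mix 1302/2570 = 50.7%, Formula N 1992/4835 = 41.2% → the organic mix
Formula N wins each soil group but the organic mix wins overall — the comparison reverses. Formula N's plots skew toward silt, which has a lower base rate.

No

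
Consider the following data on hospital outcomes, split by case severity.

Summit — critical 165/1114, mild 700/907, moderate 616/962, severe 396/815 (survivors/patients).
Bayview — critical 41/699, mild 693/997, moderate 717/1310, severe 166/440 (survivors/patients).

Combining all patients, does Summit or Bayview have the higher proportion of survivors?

Critical: Summit 165/1114 = 14.8%, Bayview 41/699 = 5.9% → Summit
Mild: Summit 700/907 = 77.2%, Bayview 693/997 = 69.5% → Summit
Moderate: Summit 616/962 = 64.0%, Bayview 717/1310 = 54.7% → Summit
Severe: Summit 396/815 = 48.6%, Bayview 166/440 = 37.7% → Summit
Overall: Summit 1877/3798 = 49.4%, Bayview 1617/3446 = 46.9% → Summit

Summit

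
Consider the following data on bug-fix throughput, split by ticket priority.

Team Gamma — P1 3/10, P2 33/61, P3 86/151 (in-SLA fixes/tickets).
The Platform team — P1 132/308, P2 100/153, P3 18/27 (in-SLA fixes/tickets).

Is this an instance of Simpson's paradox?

P1: Team Gamma 3/10 = 30.0%, the Platform team 132/308 = 42.9% → the Platform team
P2: Team Gamma 33/61 = 54.1%, the Platform team 100/153 = 65.4% → the Platform team
P3: Team Gamma 86/151 = 57.0%, the Platform team 18/27 = 66.7% → the Platform team
Overall: Team Gamma 122/222 = 55.0%, the Platform team 250/488 = 51.2% → Team Gamma
The Platform team wins each ticket group but Team Gamma wins overall — the comparison reverses. The Platform team's tickets skew toward P1, which has a lower base rate.

Yes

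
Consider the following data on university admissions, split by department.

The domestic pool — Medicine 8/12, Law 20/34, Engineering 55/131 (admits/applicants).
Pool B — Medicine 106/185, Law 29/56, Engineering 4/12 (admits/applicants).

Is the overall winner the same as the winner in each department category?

No

Medicine: the domestic pool 8/12 = 66.7%, Pool B 106/185 = 57.3% → the domestic pool
Law: the domestic pool 20/34 = 58.8%, Pool B 29/56 = 51.8% → the domestic pool
Engineering: the domestic pool 55/131 = 42.0%, Pool B 4/12 = 33.3% → the domestic pool
Overall: the domestic pool 83/177 = 46.9%, Pool B 139/253 = 54.9% → Pool B
The domestic pool wins each department group but Pool B wins overall — the comparison reverses. The domestic pool's applicants skew toward Engineering, which has a lower base rate.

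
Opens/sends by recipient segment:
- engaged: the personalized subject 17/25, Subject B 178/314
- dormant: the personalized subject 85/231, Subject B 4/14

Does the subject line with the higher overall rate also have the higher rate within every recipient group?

No

Engaged: the personalized subject 17/25 = 68.0%, Subject B 178/314 = 56.7% → the personalized subject
Dormant: the personalized subject 85/231 = 36.8%, Subject B 4/14 = 28.6% → the personalized subject
Overall: the personalized subject 102/256 = 39.8%, Subject B 182/328 = 55.5% → Subject B
The personalized subject wins each recipient group but Subject B wins overall — the comparison reverses. The personalized subject's sends skew toward dormant, which has a lower base rate.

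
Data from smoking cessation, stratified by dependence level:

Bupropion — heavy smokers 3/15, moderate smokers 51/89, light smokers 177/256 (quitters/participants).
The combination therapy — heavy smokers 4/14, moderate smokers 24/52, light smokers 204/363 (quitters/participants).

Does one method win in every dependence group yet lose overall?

Heavy smokers: bupropion 3/15 = 20.0%, the combination therapy 4/14 = 28.6% → the combination therapy
Moderate smokers: bupropion 51/89 = 57.3%, the combination therapy 24/52 = 46.2% → bupropion
Light smokers: bupropion 177/256 = 69.1%, the combination therapy 204/363 = 56.2% → bupropion
Overall: bupropion 231/360 = 64.2%, the combination therapy 232/429 = 54.1% → bupropion
Neither sweeps: bupropion wins 2 of 3 groups, the combination therapy wins 1. Bupropion wins overall but not every group — no Simpson reversal.

No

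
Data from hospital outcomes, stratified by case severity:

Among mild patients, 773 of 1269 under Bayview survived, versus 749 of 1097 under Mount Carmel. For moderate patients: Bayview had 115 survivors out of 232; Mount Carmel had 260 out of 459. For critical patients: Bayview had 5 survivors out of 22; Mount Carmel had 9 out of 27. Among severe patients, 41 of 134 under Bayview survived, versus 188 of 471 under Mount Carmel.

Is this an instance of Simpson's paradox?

Mild: Bayview 773/1269 = 60.9%, Mount Carmel 749/1097 = 68.3% → Mount Carmel
Moderate: Bayview 115/232 = 49.6%, Mount Carmel 260/459 = 56.6% → Mount Carmel
Critical: Bayview 5/22 = 22.7%, Mount Carmel 9/27 = 33.3% → Mount Carmel
Severe: Bayview 41/134 = 30.6%, Mount Carmel 188/471 = 39.9% → Mount Carmel
Overall: Bayview 934/1657 = 56.4%, Mount Carmel 1206/2054 = 58.7% → Mount Carmel
Mount Carmel wins overall and in every case group — no reversal.

No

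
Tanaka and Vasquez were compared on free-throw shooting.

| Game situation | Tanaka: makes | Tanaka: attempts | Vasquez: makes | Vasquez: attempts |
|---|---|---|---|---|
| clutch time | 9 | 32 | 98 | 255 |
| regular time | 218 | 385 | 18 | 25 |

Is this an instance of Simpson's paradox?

Yes

Clutch time: Tanaka 9/32 = 28.1%, Vasquez 98/255 = 38.4% → Vasquez
Regular time: Tanaka 218/385 = 56.6%, Vasquez 18/25 = 72.0% → Vasquez
Overall: Tanaka 227/417 = 54.4%, Vasquez 116/280 = 41.4% → Tanaka
Vasquez wins each game group but Tanaka wins overall — the comparison reverses. Vasquez's attempts skew toward clutch time, which has a lower base rate.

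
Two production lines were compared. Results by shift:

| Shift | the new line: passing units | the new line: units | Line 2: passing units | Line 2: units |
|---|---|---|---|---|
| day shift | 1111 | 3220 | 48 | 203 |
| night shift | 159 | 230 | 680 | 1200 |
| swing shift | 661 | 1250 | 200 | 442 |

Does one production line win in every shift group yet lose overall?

Yes

Day shift: the new line 1111/3220 = 34.5%, Line 2 48/203 = 23.6% → the new line
Night shift: the new line 159/230 = 69.1%, Line 2 680/1200 = 56.7% → the new line
Swing shift: the new line 661/1250 = 52.9%, Line 2 200/442 = 45.2% → the new line
Overall: the new line 1931/4700 = 41.1%, Line 2 928/1845 = 50.3% → Line 2
The new line wins each shift group but Line 2 wins overall — the comparison reverses. The new line's units skew toward day shift, which has a lower base rate.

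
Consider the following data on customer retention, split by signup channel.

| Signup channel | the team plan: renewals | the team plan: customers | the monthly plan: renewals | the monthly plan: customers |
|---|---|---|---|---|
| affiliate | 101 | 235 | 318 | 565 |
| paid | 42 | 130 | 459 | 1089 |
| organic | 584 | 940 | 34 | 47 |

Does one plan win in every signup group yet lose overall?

Affiliate: the team plan 101/235 = 43.0%, the monthly plan 318/565 = 56.3% → the monthly plan
Paid: the team plan 42/130 = 32.3%, the monthly plan 459/1089 = 42.1% → the monthly plan
Organic: the team plan 584/940 = 62.1%, the monthly plan 34/47 = 72.3% → the monthly plan
Overall: the team plan 727/1305 = 55.7%, the monthly plan 811/1701 = 47.7% → the team plan
The monthly plan wins each signup group but the team plan wins overall — the comparison reverses. The monthly plan's customers skew toward paid, which has a lower base rate.

Yes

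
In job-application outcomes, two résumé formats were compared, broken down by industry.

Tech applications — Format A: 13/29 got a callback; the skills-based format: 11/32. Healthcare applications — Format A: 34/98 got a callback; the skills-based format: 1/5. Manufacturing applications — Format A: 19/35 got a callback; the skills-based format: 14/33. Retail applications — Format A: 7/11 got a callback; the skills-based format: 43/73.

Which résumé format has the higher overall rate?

Tech: Format A 13/29 = 44.8%, the skills-based format 11/32 = 34.4% → Format A
Healthcare: Format A 34/98 = 34.7%, the skills-based format 1/5 = 20.0% → Format A
Manufacturing: Format A 19/35 = 54.3%, the skills-based format 14/33 = 42.4% → Format A
Retail: Format A 7/11 = 63.6%, the skills-based format 43/73 = 58.9% → Format A
Overall: Format A 73/173 = 42.2%, the skills-based format 69/143 = 48.3% → the skills-based format
(Format A wins every industry group but the skills-based format wins overall — Format A's applications skew toward the low-rate healthcare group.)

the skills-based format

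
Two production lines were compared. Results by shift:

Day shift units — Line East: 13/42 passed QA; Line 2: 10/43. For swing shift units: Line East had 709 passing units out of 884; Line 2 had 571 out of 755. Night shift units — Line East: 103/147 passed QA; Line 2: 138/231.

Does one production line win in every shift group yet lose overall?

Day shift: Line East 13/42 = 31.0%, Line 2 10/43 = 23.3% → Line East
Swing shift: Line East 709/884 = 80.2%, Line 2 571/755 = 75.6% → Line East
Night shift: Line East 103/147 = 70.1%, Line 2 138/231 = 59.7% → Line East
Overall: Line East 825/1073 = 76.9%, Line 2 719/1029 = 69.9% → Line East
Line East wins overall and in every shift group — no reversal.

No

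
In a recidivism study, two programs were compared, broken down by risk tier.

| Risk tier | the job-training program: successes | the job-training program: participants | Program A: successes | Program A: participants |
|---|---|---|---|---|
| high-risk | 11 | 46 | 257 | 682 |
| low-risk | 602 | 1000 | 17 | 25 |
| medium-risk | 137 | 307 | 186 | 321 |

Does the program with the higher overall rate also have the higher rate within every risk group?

High-risk: the job-training program 11/46 = 23.9%, Program A 257/682 = 37.7% → Program A
Low-risk: the job-training program 602/1000 = 60.2%, Program A 17/25 = 68.0% → Program A
Medium-risk: the job-training program 137/307 = 44.6%, Program A 186/321 = 57.9% → Program A
Overall: the job-training program 750/1353 = 55.4%, Program A 460/1028 = 44.7% → the job-training program
Program A wins each risk group but the job-training program wins overall — the comparison reverses. Program A's participants skew toward high-risk, which has a lower base rate.

No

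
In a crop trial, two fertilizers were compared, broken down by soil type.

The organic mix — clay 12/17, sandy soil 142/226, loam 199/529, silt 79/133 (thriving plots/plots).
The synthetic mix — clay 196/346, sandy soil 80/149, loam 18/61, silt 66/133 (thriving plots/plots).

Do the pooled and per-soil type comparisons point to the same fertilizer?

Clay: the organic mix 12/17 = 70.6%, the synthetic mix 196/346 = 56.6% → the organic mix
Sandy soil: the organic mix 142/226 = 62.8%, the synthetic mix 80/149 = 53.7% → the organic mix
Loam: the organic mix 199/529 = 37.6%, the synthetic mix 18/61 = 29.5% → the organic mix
Silt: the organic mix 79/133 = 59.4%, the synthetic mix 66/133 = 49.6% → the organic mix
Overall: the organic mix 432/905 = 47.7%, the synthetic mix 360/689 = 52.2% → the synthetic mix
The organic mix wins each soil group but the synthetic mix wins overall — the comparison reverses. The organic mix's plots skew toward loam, which has a lower base rate.

No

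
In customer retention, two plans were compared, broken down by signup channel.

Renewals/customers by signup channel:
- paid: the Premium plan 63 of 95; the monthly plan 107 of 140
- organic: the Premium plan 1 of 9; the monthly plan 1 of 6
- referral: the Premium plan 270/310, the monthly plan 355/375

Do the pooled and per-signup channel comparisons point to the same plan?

Yes

Paid: the Premium plan 63/95 = 66.3%, the monthly plan 107/140 = 76.4% → the monthly plan
Organic: the Premium plan 1/9 = 11.1%, the monthly plan 1/6 = 16.7% → the monthly plan
Referral: the Premium plan 270/310 = 87.1%, the monthly plan 355/375 = 94.7% → the monthly plan
Overall: the Premium plan 334/414 = 80.7%, the monthly plan 463/521 = 88.9% → the monthly plan
The monthly plan wins overall and in every signup group — no reversal.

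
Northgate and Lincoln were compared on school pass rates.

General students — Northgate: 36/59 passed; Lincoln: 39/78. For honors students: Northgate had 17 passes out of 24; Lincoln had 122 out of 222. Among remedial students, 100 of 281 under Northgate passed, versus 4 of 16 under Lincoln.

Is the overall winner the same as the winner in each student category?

No

General: Northgate 36/59 = 61.0%, Lincoln 39/78 = 50.0% → Northgate
Honors: Northgate 17/24 = 70.8%, Lincoln 122/222 = 55.0% → Northgate
Remedial: Northgate 100/281 = 35.6%, Lincoln 4/16 = 25.0% → Northgate
Overall: Northgate 153/364 = 42.0%, Lincoln 165/316 = 52.2% → Lincoln
Northgate wins each student group but Lincoln wins overall — the comparison reverses. Northgate's students skew toward remedial, which has a lower base rate.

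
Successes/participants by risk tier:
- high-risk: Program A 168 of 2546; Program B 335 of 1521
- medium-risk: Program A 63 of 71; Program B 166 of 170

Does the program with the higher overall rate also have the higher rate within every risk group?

High-risk: Program A 168/2546 = 6.6%, Program B 335/1521 = 22.0% → Program B
Medium-risk: Program A 63/71 = 88.7%, Program B 166/170 = 97.6% → Program B
Overall: Program A 231/2617 = 8.8%, Program B 501/1691 = 29.6% → Program B
Program B wins overall and in every risk group — no reversal.

Yes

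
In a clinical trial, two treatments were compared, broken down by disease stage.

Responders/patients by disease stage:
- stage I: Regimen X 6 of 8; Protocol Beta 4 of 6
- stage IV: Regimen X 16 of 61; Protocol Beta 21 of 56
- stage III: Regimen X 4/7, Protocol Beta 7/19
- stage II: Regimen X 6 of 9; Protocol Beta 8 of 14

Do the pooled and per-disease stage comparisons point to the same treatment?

No

Stage I: Regimen X 6/8 = 75.0%, Protocol Beta 4/6 = 66.7% → Regimen X
Stage IV: Regimen X 16/61 = 26.2%, Protocol Beta 21/56 = 37.5% → Protocol Beta
Stage III: Regimen X 4/7 = 57.1%, Protocol Beta 7/19 = 36.8% → Regimen X
Stage II: Regimen X 6/9 = 66.7%, Protocol Beta 8/14 = 57.1% → Regimen X
Overall: Regimen X 32/85 = 37.6%, Protocol Beta 40/95 = 42.1% → Protocol Beta
Neither sweeps: Regimen X wins 3 of 4 groups, Protocol Beta wins 1. Protocol Beta wins overall but not every group — no Simpson reversal.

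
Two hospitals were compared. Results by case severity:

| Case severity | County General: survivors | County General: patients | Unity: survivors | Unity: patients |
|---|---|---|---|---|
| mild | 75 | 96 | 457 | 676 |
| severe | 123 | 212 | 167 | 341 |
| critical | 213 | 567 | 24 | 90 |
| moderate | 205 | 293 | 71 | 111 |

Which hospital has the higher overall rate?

Unity

Mild: County General 75/96 = 78.1%, Unity 457/676 = 67.6% → County General
Severe: County General 123/212 = 58.0%, Unity 167/341 = 49.0% → County General
Critical: County General 213/567 = 37.6%, Unity 24/90 = 26.7% → County General
Moderate: County General 205/293 = 70.0%, Unity 71/111 = 64.0% → County General
Overall: County General 616/1168 = 52.7%, Unity 719/1218 = 59.0% → Unity
(County General wins every case group but Unity wins overall — County General's patients skew toward the low-rate critical group.)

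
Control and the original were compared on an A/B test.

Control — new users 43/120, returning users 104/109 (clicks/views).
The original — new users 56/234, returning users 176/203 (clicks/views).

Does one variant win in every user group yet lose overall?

No

New users: Control 43/120 = 35.8%, the original 56/234 = 23.9% → Control
Returning users: Control 104/109 = 95.4%, the original 176/203 = 86.7% → Control
Overall: Control 147/229 = 64.2%, the original 232/437 = 53.1% → Control
Control wins overall and in every user group — no reversal.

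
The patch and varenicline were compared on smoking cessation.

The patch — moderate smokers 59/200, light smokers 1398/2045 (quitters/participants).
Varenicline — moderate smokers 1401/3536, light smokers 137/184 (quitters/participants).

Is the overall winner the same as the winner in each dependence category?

Moderate smokers: the patch 59/200 = 29.5%, varenicline 1401/3536 = 39.6% → varenicline
Light smokers: the patch 1398/2045 = 68.4%, varenicline 137/184 = 74.5% → varenicline
Overall: the patch 1457/2245 = 64.9%, varenicline 1538/3720 = 41.3% → the patch
Varenicline wins each dependence group but the patch wins overall — the comparison reverses. Varenicline's participants skew toward moderate smokers, which has a lower base rate.

No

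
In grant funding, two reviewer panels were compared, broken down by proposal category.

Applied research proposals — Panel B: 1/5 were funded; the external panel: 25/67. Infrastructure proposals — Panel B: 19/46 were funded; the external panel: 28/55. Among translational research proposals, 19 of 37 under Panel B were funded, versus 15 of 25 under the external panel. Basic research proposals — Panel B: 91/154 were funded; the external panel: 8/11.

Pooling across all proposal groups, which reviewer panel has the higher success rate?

Panel B

Applied research: Panel B 1/5 = 20.0%, the external panel 25/67 = 37.3% → the external panel
Infrastructure: Panel B 19/46 = 41.3%, the external panel 28/55 = 50.9% → the external panel
Translational research: Panel B 19/37 = 51.4%, the external panel 15/25 = 60.0% → the external panel
Basic research: Panel B 91/154 = 59.1%, the external panel 8/11 = 72.7% → the external panel
Overall: Panel B 130/242 = 53.7%, the external panel 76/158 = 48.1% → Panel B
(The external panel wins every proposal group but Panel B wins overall — the external panel's proposals skew toward the low-rate applied research group.)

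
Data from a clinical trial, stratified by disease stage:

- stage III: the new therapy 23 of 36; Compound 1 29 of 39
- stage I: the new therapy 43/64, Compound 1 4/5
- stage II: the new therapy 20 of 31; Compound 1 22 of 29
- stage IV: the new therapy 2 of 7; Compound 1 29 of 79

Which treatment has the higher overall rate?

Stage III: the new therapy 23/36 = 63.9%, Compound 1 29/39 = 74.4% → Compound 1
Stage I: the new therapy 43/64 = 67.2%, Compound 1 4/5 = 80.0% → Compound 1
Stage II: the new therapy 20/31 = 64.5%, Compound 1 22/29 = 75.9% → Compound 1
Stage IV: the new therapy 2/7 = 28.6%, Compound 1 29/79 = 36.7% → Compound 1
Overall: the new therapy 88/138 = 63.8%, Compound 1 84/152 = 55.3% → the new therapy
(Compound 1 wins every disease group but the new therapy wins overall — Compound 1's patients skew toward the low-rate stage IV group.)

the new therapy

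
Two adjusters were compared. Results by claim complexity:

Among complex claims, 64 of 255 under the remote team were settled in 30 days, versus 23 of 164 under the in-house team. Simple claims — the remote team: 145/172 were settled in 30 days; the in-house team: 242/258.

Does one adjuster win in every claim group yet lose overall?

No

Complex: the remote team 64/255 = 25.1%, the in-house team 23/164 = 14.0% → the remote team
Simple: the remote team 145/172 = 84.3%, the in-house team 242/258 = 93.8% → the in-house team
Overall: the remote team 209/427 = 48.9%, the in-house team 265/422 = 62.8% → the in-house team
Neither sweeps: the remote team wins 1 of 2 groups, the in-house team wins 1. The in-house team wins overall but not every group — no Simpson reversal.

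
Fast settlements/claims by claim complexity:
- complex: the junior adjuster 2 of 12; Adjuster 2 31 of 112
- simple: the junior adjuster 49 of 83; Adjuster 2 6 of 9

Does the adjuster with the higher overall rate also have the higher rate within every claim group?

No

Complex: the junior adjuster 2/12 = 16.7%, Adjuster 2 31/112 = 27.7% → Adjuster 2
Simple: the junior adjuster 49/83 = 59.0%, Adjuster 2 6/9 = 66.7% → Adjuster 2
Overall: the junior adjuster 51/95 = 53.7%, Adjuster 2 37/121 = 30.6% → the junior adjuster
Adjuster 2 wins each claim group but the junior adjuster wins overall — the comparison reverses. Adjuster 2's claims skew toward complex, which has a lower base rate.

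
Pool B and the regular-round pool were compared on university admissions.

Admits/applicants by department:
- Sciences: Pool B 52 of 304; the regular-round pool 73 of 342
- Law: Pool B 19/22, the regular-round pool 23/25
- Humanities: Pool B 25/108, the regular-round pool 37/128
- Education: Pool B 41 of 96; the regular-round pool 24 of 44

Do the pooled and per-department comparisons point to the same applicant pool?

Sciences: Pool B 52/304 = 17.1%, the regular-round pool 73/342 = 21.3% → the regular-round pool
Law: Pool B 19/22 = 86.4%, the regular-round pool 23/25 = 92.0% → the regular-round pool
Humanities: Pool B 25/108 = 23.1%, the regular-round pool 37/128 = 28.9% → the regular-round pool
Education: Pool B 41/96 = 42.7%, the regular-round pool 24/44 = 54.5% → the regular-round pool
Overall: Pool B 137/530 = 25.8%, the regular-round pool 157/539 = 29.1% → the regular-round pool
The regular-round pool wins overall and in every department group — no reversal.

Yes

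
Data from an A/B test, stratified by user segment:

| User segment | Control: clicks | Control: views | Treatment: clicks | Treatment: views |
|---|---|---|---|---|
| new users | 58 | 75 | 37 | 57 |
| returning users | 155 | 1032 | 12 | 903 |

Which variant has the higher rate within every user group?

New users: Control 58/75 = 77.3%, Treatment 37/57 = 64.9% → Control
Returning users: Control 155/1032 = 15.0%, Treatment 12/903 = 1.3% → Control
Control has the higher rate in both groups.

Control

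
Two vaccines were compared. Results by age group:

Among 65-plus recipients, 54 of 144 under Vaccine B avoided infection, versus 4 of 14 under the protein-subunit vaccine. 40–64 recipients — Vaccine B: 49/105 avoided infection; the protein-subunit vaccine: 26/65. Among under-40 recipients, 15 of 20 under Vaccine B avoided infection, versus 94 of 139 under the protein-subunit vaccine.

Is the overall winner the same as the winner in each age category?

65-plus: Vaccine B 54/144 = 37.5%, the protein-subunit vaccine 4/14 = 28.6% → Vaccine B
40–64: Vaccine B 49/105 = 46.7%, the protein-subunit vaccine 26/65 = 40.0% → Vaccine B
Under-40: Vaccine B 15/20 = 75.0%, the protein-subunit vaccine 94/139 = 67.6% → Vaccine B
Overall: Vaccine B 118/269 = 43.9%, the protein-subunit vaccine 124/218 = 56.9% → the protein-subunit vaccine
Vaccine B wins each age group but the protein-subunit vaccine wins overall — the comparison reverses. Vaccine B's recipients skew toward 65-plus, which has a lower base rate.

No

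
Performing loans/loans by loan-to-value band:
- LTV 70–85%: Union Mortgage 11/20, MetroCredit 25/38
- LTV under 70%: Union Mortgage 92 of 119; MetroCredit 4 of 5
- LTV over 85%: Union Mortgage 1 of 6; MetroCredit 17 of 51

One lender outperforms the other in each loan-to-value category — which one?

MetroCredit

LTV 70–85%: Union Mortgage 11/20 = 55.0%, MetroCredit 25/38 = 65.8% → MetroCredit
LTV under 70%: Union Mortgage 92/119 = 77.3%, MetroCredit 4/5 = 80.0% → MetroCredit
LTV over 85%: Union Mortgage 1/6 = 16.7%, MetroCredit 17/51 = 33.3% → MetroCredit
MetroCredit has the higher rate in all 3 groups.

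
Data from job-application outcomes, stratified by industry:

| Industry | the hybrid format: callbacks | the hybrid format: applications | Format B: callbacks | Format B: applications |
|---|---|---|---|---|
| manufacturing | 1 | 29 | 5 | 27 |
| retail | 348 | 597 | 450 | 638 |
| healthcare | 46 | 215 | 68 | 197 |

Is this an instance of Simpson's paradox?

No

Manufacturing: the hybrid format 1/29 = 3.4%, Format B 5/27 = 18.5% → Format B
Retail: the hybrid format 348/597 = 58.3%, Format B 450/638 = 70.5% → Format B
Healthcare: the hybrid format 46/215 = 21.4%, Format B 68/197 = 34.5% → Format B
Overall: the hybrid format 395/841 = 47.0%, Format B 523/862 = 60.7% → Format B
Format B wins overall and in every industry group — no reversal.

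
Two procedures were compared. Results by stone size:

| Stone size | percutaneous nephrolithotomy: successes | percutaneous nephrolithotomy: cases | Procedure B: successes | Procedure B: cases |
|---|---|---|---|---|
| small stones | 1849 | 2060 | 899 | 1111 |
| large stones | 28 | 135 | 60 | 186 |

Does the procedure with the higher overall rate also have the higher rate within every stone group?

No

Small stones: percutaneous nephrolithotomy 1849/2060 = 89.8%, Procedure B 899/1111 = 80.9% → percutaneous nephrolithotomy
Large stones: percutaneous nephrolithotomy 28/135 = 20.7%, Procedure B 60/186 = 32.3% → Procedure B
Overall: percutaneous nephrolithotomy 1877/2195 = 85.5%, Procedure B 959/1297 = 73.9% → percutaneous nephrolithotomy
Neither sweeps: percutaneous nephrolithotomy wins 1 of 2 groups, Procedure B wins 1. Percutaneous nephrolithotomy wins overall but not every group — no Simpson reversal.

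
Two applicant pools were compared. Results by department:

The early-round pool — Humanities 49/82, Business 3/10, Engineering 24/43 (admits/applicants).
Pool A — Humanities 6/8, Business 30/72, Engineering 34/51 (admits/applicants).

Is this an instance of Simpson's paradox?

Yes

Humanities: the early-round pool 49/82 = 59.8%, Pool A 6/8 = 75.0% → Pool A
Business: the early-round pool 3/10 = 30.0%, Pool A 30/72 = 41.7% → Pool A
Engineering: the early-round pool 24/43 = 55.8%, Pool A 34/51 = 66.7% → Pool A
Overall: the early-round pool 76/135 = 56.3%, Pool A 70/131 = 53.4% → the early-round pool
Pool A wins each department group but the early-round pool wins overall — the comparison reverses. Pool A's applicants skew toward Business, which has a lower base rate.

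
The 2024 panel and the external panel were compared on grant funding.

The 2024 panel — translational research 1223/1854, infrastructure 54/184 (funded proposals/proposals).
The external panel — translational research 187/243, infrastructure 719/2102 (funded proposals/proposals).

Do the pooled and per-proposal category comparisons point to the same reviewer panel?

Translational research: the 2024 panel 1223/1854 = 66.0%, the external panel 187/243 = 77.0% → the external panel
Infrastructure: the 2024 panel 54/184 = 29.3%, the external panel 719/2102 = 34.2% → the external panel
Overall: the 2024 panel 1277/2038 = 62.7%, the external panel 906/2345 = 38.6% → the 2024 panel
The external panel wins each proposal group but the 2024 panel wins overall — the comparison reverses. The external panel's proposals skew toward infrastructure, which has a lower base rate.

No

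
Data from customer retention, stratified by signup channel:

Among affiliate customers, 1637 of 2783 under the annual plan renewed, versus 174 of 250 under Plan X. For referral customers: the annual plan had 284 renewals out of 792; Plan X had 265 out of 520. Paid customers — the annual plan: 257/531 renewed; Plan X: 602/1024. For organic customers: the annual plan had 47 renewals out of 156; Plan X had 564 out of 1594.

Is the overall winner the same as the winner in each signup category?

No

Affiliate: the annual plan 1637/2783 = 58.8%, Plan X 174/250 = 69.6% → Plan X
Referral: the annual plan 284/792 = 35.9%, Plan X 265/520 = 51.0% → Plan X
Paid: the annual plan 257/531 = 48.4%, Plan X 602/1024 = 58.8% → Plan X
Organic: the annual plan 47/156 = 30.1%, Plan X 564/1594 = 35.4% → Plan X
Overall: the annual plan 2225/4262 = 52.2%, Plan X 1605/3388 = 47.4% → the annual plan
Plan X wins each signup group but the annual plan wins overall — the comparison reverses. Plan X's customers skew toward organic, which has a lower base rate.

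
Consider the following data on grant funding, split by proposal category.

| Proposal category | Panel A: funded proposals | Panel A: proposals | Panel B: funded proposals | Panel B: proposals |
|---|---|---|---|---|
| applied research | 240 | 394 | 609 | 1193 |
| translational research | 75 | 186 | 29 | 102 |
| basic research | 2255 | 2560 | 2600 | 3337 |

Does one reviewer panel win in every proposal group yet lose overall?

Applied research: Panel A 240/394 = 60.9%, Panel B 609/1193 = 51.0% → Panel A
Translational research: Panel A 75/186 = 40.3%, Panel B 29/102 = 28.4% → Panel A
Basic research: Panel A 2255/2560 = 88.1%, Panel B 2600/3337 = 77.9% → Panel A
Overall: Panel A 2570/3140 = 81.8%, Panel B 3238/4632 = 69.9% → Panel A
Panel A wins overall and in every proposal group — no reversal.

No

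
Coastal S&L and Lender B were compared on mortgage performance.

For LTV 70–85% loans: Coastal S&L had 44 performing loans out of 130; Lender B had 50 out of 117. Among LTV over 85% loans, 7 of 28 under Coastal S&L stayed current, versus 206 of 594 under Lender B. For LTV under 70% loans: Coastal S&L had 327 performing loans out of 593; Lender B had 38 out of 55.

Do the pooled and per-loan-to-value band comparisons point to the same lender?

No

LTV 70–85%: Coastal S&L 44/130 = 33.8%, Lender B 50/117 = 42.7% → Lender B
LTV over 85%: Coastal S&L 7/28 = 25.0%, Lender B 206/594 = 34.7% → Lender B
LTV under 70%: Coastal S&L 327/593 = 55.1%, Lender B 38/55 = 69.1% → Lender B
Overall: Coastal S&L 378/751 = 50.3%, Lender B 294/766 = 38.4% → Coastal S&L
Lender B wins each loan-to-value group but Coastal S&L wins overall — the comparison reverses. Lender B's loans skew toward LTV over 85%, which has a lower base rate.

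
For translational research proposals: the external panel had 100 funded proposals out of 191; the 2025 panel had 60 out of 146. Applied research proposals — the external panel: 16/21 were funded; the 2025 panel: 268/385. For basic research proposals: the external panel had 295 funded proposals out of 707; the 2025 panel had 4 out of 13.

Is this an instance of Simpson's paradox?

Yes

Translational research: the external panel 100/191 = 52.4%, the 2025 panel 60/146 = 41.1% → the external panel
Applied research: the external panel 16/21 = 76.2%, the 2025 panel 268/385 = 69.6% → the external panel
Basic research: the external panel 295/707 = 41.7%, the 2025 panel 4/13 = 30.8% → the external panel
Overall: the external panel 411/919 = 44.7%, the 2025 panel 332/544 = 61.0% → the 2025 panel
The external panel wins each proposal group but the 2025 panel wins overall — the comparison reverses. The external panel's proposals skew toward basic research, which has a lower base rate.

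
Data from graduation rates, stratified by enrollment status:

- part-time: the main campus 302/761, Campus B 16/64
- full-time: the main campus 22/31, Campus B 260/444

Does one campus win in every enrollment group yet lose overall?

Part-time: the main campus 302/761 = 39.7%, Campus B 16/64 = 25.0% → the main campus
Full-time: the main campus 22/31 = 71.0%, Campus B 260/444 = 58.6% → the main campus
Overall: the main campus 324/792 = 40.9%, Campus B 276/508 = 54.3% → Campus B
The main campus wins each enrollment group but Campus B wins overall — the comparison reverses. The main campus's students skew toward part-time, which has a lower base rate.

Yes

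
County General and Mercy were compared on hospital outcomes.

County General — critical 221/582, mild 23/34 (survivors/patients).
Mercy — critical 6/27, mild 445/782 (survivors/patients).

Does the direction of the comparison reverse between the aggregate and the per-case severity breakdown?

Yes

Critical: County General 221/582 = 38.0%, Mercy 6/27 = 22.2% → County General
Mild: County General 23/34 = 67.6%, Mercy 445/782 = 56.9% → County General
Overall: County General 244/616 = 39.6%, Mercy 451/809 = 55.7% → Mercy
County General wins each case group but Mercy wins overall — the comparison reverses. County General's patients skew toward critical, which has a lower base rate.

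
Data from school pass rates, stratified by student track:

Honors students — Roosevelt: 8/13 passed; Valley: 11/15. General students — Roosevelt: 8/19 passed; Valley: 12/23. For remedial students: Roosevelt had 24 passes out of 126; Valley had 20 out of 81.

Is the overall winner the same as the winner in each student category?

Yes

Honors: Roosevelt 8/13 = 61.5%, Valley 11/15 = 73.3% → Valley
General: Roosevelt 8/19 = 42.1%, Valley 12/23 = 52.2% → Valley
Remedial: Roosevelt 24/126 = 19.0%, Valley 20/81 = 24.7% → Valley
Overall: Roosevelt 40/158 = 25.3%, Valley 43/119 = 36.1% → Valley
Valley wins overall and in every student group — no reversal.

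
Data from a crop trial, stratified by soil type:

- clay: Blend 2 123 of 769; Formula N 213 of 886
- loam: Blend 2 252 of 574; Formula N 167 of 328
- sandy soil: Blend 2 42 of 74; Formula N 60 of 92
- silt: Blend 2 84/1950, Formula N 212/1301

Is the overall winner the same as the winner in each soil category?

Clay: Blend 2 123/769 = 16.0%, Formula N 213/886 = 24.0% → Formula N
Loam: Blend 2 252/574 = 43.9%, Formula N 167/328 = 50.9% → Formula N
Sandy soil: Blend 2 42/74 = 56.8%, Formula N 60/92 = 65.2% → Formula N
Silt: Blend 2 84/1950 = 4.3%, Formula N 212/1301 = 16.3% → Formula N
Overall: Blend 2 501/3367 = 14.9%, Formula N 652/2607 = 25.0% → Formula N
Formula N wins overall and in every soil group — no reversal.

Yes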